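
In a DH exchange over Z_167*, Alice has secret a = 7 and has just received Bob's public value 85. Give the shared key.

Shared key K = 85^7 mod 167.
85^1 ≡ 85 (mod 167)
85^2 = (85^1)^2 ≡ 85^2 = 7225 ≡ 44 (mod 167)
85^4 = (85^2)^2 ≡ 44^2 = 1936 ≡ 99 (mod 167)
85^7 = 85^4 · 85^2 · 85^1 ≡ 99 · 44 · 85 ≡ 21 (mod 167).

21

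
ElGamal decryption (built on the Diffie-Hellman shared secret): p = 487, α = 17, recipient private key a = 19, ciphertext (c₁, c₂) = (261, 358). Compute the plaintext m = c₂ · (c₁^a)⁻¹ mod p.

387

Shared mask s = c₁^a mod p = 261^19 mod 487.
261^1 ≡ 261 (mod 487)
261^2 = (261^1)^2 ≡ 261^2 = 68121 ≡ 428 (mod 487)
261^4 = (261^2)^2 ≡ 428^2 = 183184 ≡ 72 (mod 487)
261^8 = (261^4)^2 ≡ 72^2 = 5184 ≡ 314 (mod 487)
261^16 = (261^8)^2 ≡ 314^2 = 98596 ≡ 222 (mod 487)
261^19 = 261^16 · 261^2 · 261^1 ≡ 222 · 428 · 261 ≡ 162 (mod 487).
So s = 162; s⁻¹ ≡ 484 (mod 487).
m = c₂ · s⁻¹ mod 487 = 358 · 484 mod 487 = 387.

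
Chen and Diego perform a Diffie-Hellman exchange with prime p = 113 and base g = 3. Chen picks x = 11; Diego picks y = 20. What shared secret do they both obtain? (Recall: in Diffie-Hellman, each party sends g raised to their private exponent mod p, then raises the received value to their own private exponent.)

Chen sends A = g^x mod p = 3^11 mod 113.
3^1 ≡ 3 (mod 113)
3^2 = (3^1)^2 ≡ 3^2 = 9 ≡ 9 (mod 113)
3^4 = (3^2)^2 ≡ 9^2 = 81 ≡ 81 (mod 113)
3^8 = (3^4)^2 ≡ 81^2 = 6561 ≡ 7 (mod 113)
3^11 = 3^8 · 3^2 · 3^1 ≡ 7 · 9 · 3 ≡ 76 (mod 113).
So A = 76. Diego then computes K = A^y mod p = 76^20 mod 113.
76^1 ≡ 76 (mod 113)
76^2 = (76^1)^2 ≡ 76^2 = 5776 ≡ 13 (mod 113)
76^4 = (76^2)^2 ≡ 13^2 = 169 ≡ 56 (mod 113)
76^8 = (76^4)^2 ≡ 56^2 = 3136 ≡ 85 (mod 113)
76^16 = (76^8)^2 ≡ 85^2 = 7225 ≡ 106 (mod 113)
76^20 = 76^16 · 76^4 ≡ 106 · 56 ≡ 60 (mod 113).

60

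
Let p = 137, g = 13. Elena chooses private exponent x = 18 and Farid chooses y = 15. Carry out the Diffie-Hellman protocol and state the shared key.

Farid sends B = g^y mod p = 13^15 mod 137.
13^1 ≡ 13 (mod 137)
13^2 = (13^1)^2 ≡ 13^2 = 169 ≡ 32 (mod 137)
13^4 = (13^2)^2 ≡ 32^2 = 1024 ≡ 65 (mod 137)
13^8 = (13^4)^2 ≡ 65^2 = 4225 ≡ 115 (mod 137)
13^15 = 13^8 · 13^4 · 13^2 · 13^1 ≡ 115 · 65 · 32 · 13 ≡ 111 (mod 137).
So B = 111. Elena then computes K = B^x mod p = 111^18 mod 137.
111^1 ≡ 111 (mod 137)
111^2 = (111^1)^2 ≡ 111^2 = 12321 ≡ 128 (mod 137)
111^4 = (111^2)^2 ≡ 128^2 = 16384 ≡ 81 (mod 137)
111^8 = (111^4)^2 ≡ 81^2 = 6561 ≡ 122 (mod 137)
111^16 = (111^8)^2 ≡ 122^2 = 14884 ≡ 88 (mod 137)
111^18 = 111^16 · 111^2 ≡ 88 · 128 ≡ 30 (mod 137).

30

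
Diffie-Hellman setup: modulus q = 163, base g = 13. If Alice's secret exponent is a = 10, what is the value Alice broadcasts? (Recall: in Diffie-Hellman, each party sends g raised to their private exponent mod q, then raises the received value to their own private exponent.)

115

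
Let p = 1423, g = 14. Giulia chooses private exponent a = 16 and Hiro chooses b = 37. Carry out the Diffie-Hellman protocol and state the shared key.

Hiro sends B = g^b mod p = 14^37 mod 1423.
14^1 ≡ 14 (mod 1423)
14^2 = (14^1)^2 ≡ 14^2 = 196 ≡ 196 (mod 1423)
14^4 = (14^2)^2 ≡ 196^2 = 38416 ≡ 1418 (mod 1423)
14^8 = (14^4)^2 ≡ 1418^2 = 2010724 ≡ 25 (mod 1423)
14^16 = (14^8)^2 ≡ 25^2 = 625 ≡ 625 (mod 1423)
14^32 = (14^16)^2 ≡ 625^2 = 390625 ≡ 723 (mod 1423)
14^37 = 14^32 · 14^4 · 14^1 ≡ 723 · 1418 · 14 ≡ 618 (mod 1423).
So B = 618. Giulia then computes K = B^a mod p = 618^16 mod 1423.
618^1 ≡ 618 (mod 1423)
618^2 = (618^1)^2 ≡ 618^2 = 381924 ≡ 560 (mod 1423)
618^4 = (618^2)^2 ≡ 560^2 = 313600 ≡ 540 (mod 1423)
618^8 = (618^4)^2 ≡ 540^2 = 291600 ≡ 1308 (mod 1423)
618^16 = (618^8)^2 ≡ 1308^2 = 1710864 ≡ 418 (mod 1423)

418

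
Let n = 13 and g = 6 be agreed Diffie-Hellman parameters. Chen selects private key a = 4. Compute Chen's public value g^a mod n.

9

Public value = 6^4 mod 13.
6^1 ≡ 6 (mod 13)
6^2 = (6^1)^2 ≡ 6^2 = 36 ≡ 10 (mod 13)
6^4 = (6^2)^2 ≡ 10^2 = 100 ≡ 9 (mod 13)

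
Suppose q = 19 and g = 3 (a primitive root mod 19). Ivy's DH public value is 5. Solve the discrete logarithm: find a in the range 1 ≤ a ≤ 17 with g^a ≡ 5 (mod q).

4

Try successive powers of 3 modulo 19:
3^1 ≡ 3
3^2 ≡ 9
3^3 ≡ 8
3^4 ≡ 5
Found: a = 4.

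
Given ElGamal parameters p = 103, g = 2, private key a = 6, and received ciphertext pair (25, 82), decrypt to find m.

Shared mask s = c₁^a mod p = 25^6 mod 103.
25^1 ≡ 25 (mod 103)
25^2 = (25^1)^2 ≡ 25^2 = 625 ≡ 7 (mod 103)
25^4 = (25^2)^2 ≡ 7^2 = 49 ≡ 49 (mod 103)
25^6 = 25^4 · 25^2 ≡ 49 · 7 ≡ 34 (mod 103).
So s = 34; s⁻¹ ≡ 100 (mod 103).
m = c₂ · s⁻¹ mod 103 = 82 · 100 mod 103 = 63.

63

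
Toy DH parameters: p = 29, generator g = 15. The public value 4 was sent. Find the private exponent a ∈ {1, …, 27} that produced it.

26

Try successive powers of 15 modulo 29:
15^1 ≡ 15
15^2 ≡ 22
15^3 ≡ 11
15^4 ≡ 20
15^5 ≡ 10
15^6 ≡ 5
15^7 ≡ 17
15^8 ≡ 23
15^9 ≡ 26
15^10 ≡ 13
15^11 ≡ 21
15^12 ≡ 25
15^13 ≡ 27
15^14 ≡ 28
15^15 ≡ 14
15^16 ≡ 7
15^17 ≡ 18
15^18 ≡ 9
15^19 ≡ 19
15^20 ≡ 24
15^21 ≡ 12
15^22 ≡ 6
15^23 ≡ 3
15^24 ≡ 16
15^25 ≡ 8
15^26 ≡ 4
Found: a = 26.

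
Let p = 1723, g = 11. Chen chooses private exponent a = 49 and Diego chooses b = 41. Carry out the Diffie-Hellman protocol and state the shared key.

Diego sends B = g^b mod p = 11^41 mod 1723.
11^1 ≡ 11 (mod 1723)
11^2 = (11^1)^2 ≡ 11^2 = 121 ≡ 121 (mod 1723)
11^4 = (11^2)^2 ≡ 121^2 = 14641 ≡ 857 (mod 1723)
11^8 = (11^4)^2 ≡ 857^2 = 734449 ≡ 451 (mod 1723)
11^16 = (11^8)^2 ≡ 451^2 = 203401 ≡ 87 (mod 1723)
11^32 = (11^16)^2 ≡ 87^2 = 7569 ≡ 677 (mod 1723)
11^41 = 11^32 · 11^8 · 11^1 ≡ 677 · 451 · 11 ≡ 470 (mod 1723).
So B = 470. Chen then computes K = B^a mod p = 470^49 mod 1723.
470^1 ≡ 470 (mod 1723)
470^2 = (470^1)^2 ≡ 470^2 = 220900 ≡ 356 (mod 1723)
470^4 = (470^2)^2 ≡ 356^2 = 126736 ≡ 957 (mod 1723)
470^8 = (470^4)^2 ≡ 957^2 = 915849 ≡ 936 (mod 1723)
470^16 = (470^8)^2 ≡ 936^2 = 876096 ≡ 812 (mod 1723)
470^32 = (470^16)^2 ≡ 812^2 = 659344 ≡ 1158 (mod 1723)
470^49 = 470^32 · 470^16 · 470^1 ≡ 1158 · 812 · 470 ≡ 1681 (mod 1723).

1681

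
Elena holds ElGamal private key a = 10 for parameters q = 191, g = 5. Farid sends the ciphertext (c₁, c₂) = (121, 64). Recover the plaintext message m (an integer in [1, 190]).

Shared mask s = c₁^a mod q = 121^10 mod 191.
121^1 ≡ 121 (mod 191)
121^2 = (121^1)^2 ≡ 121^2 = 14641 ≡ 125 (mod 191)
121^4 = (121^2)^2 ≡ 125^2 = 15625 ≡ 154 (mod 191)
121^8 = (121^4)^2 ≡ 154^2 = 23716 ≡ 32 (mod 191)
121^10 = 121^8 · 121^2 ≡ 32 · 125 ≡ 180 (mod 191).
So s = 180; s⁻¹ ≡ 52 (mod 191).
m = c₂ · s⁻¹ mod 191 = 64 · 52 mod 191 = 81.

81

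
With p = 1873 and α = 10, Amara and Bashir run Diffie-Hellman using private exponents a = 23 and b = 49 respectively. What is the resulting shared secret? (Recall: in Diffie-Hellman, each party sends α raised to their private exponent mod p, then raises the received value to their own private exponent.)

1613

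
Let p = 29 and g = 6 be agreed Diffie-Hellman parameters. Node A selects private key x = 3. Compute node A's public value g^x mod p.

13

Public value = 6^3 mod 29.
6^1 ≡ 6 (mod 29)
6^2 = (6^1)^2 ≡ 6^2 = 36 ≡ 7 (mod 29)
6^3 = 6^2 · 6^1 ≡ 7 · 6 ≡ 13 (mod 29).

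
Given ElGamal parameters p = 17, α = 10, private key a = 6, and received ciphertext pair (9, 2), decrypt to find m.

9

Shared mask s = c₁^a mod p = 9^6 mod 17.
9^1 ≡ 9 (mod 17)
9^2 = (9^1)^2 ≡ 9^2 = 81 ≡ 13 (mod 17)
9^4 = (9^2)^2 ≡ 13^2 = 169 ≡ 16 (mod 17)
9^6 = 9^4 · 9^2 ≡ 16 · 13 ≡ 4 (mod 17).
So s = 4; s⁻¹ ≡ 13 (mod 17).
m = c₂ · s⁻¹ mod 17 = 2 · 13 mod 17 = 9.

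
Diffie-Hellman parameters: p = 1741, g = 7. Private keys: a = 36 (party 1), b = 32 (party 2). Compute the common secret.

194

Party 2 sends B = g^b mod p = 7^32 mod 1741.
7^1 ≡ 7 (mod 1741)
7^2 = (7^1)^2 ≡ 7^2 = 49 ≡ 49 (mod 1741)
7^4 = (7^2)^2 ≡ 49^2 = 2401 ≡ 660 (mod 1741)
7^8 = (7^4)^2 ≡ 660^2 = 435600 ≡ 350 (mod 1741)
7^16 = (7^8)^2 ≡ 350^2 = 122500 ≡ 630 (mod 1741)
7^32 = (7^16)^2 ≡ 630^2 = 396900 ≡ 1693 (mod 1741)
So B = 1693. Party 1 then computes K = B^a mod p = 1693^36 mod 1741.
1693^1 ≡ 1693 (mod 1741)
1693^2 = (1693^1)^2 ≡ 1693^2 = 2866249 ≡ 563 (mod 1741)
1693^4 = (1693^2)^2 ≡ 563^2 = 316969 ≡ 107 (mod 1741)
1693^8 = (1693^4)^2 ≡ 107^2 = 11449 ≡ 1003 (mod 1741)
1693^16 = (1693^8)^2 ≡ 1003^2 = 1006009 ≡ 1452 (mod 1741)
1693^32 = (1693^16)^2 ≡ 1452^2 = 2108304 ≡ 1694 (mod 1741)
1693^36 = 1693^32 · 1693^4 ≡ 1694 · 107 ≡ 194 (mod 1741).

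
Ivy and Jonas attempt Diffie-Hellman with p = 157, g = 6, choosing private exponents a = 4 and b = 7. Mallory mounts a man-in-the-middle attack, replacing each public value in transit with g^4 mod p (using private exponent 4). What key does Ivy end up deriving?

115

Ivy receives Mallory's public value M = 6^4 mod 157 instead of the honest one.
6^1 ≡ 6 (mod 157)
6^2 = (6^1)^2 ≡ 6^2 = 36 ≡ 36 (mod 157)
6^4 = (6^2)^2 ≡ 36^2 = 1296 ≡ 40 (mod 157)
So M = 40. Ivy computes K = M^4 mod 157.
40^1 ≡ 40 (mod 157)
40^2 = (40^1)^2 ≡ 40^2 = 1600 ≡ 30 (mod 157)
40^4 = (40^2)^2 ≡ 30^2 = 900 ≡ 115 (mod 157)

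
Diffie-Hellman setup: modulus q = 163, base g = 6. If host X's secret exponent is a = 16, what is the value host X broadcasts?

Public value = 6^16 (mod 163).
6^1 ≡ 6 (mod 163)
6^2 = (6^1)^2 ≡ 6^2 = 36 ≡ 36 (mod 163)
6^4 = (6^2)^2 ≡ 36^2 = 1296 ≡ 155 (mod 163)
6^8 = (6^4)^2 ≡ 155^2 = 24025 ≡ 64 (mod 163)
6^16 = (6^8)^2 ≡ 64^2 = 4096 ≡ 21 (mod 163)

21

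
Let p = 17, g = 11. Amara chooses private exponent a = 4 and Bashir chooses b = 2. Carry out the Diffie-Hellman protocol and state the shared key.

16

Bashir sends B = g^b mod p = 11^2 mod 17.
11^1 ≡ 11 (mod 17)
11^2 = (11^1)^2 ≡ 11^2 = 121 ≡ 2 (mod 17)
So B = 2. Amara then computes K = B^a mod p = 2^4 mod 17.
2^1 ≡ 2 (mod 17)
2^2 = (2^1)^2 ≡ 2^2 = 4 ≡ 4 (mod 17)
2^4 = (2^2)^2 ≡ 4^2 = 16 ≡ 16 (mod 17)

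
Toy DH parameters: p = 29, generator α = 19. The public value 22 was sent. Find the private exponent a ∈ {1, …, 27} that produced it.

6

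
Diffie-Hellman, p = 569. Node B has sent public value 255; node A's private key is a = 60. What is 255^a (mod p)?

544

Shared key K = 255^60 mod 569.
255^1 ≡ 255 (mod 569)
255^2 = (255^1)^2 ≡ 255^2 = 65025 ≡ 159 (mod 569)
255^4 = (255^2)^2 ≡ 159^2 = 25281 ≡ 245 (mod 569)
255^8 = (255^4)^2 ≡ 245^2 = 60025 ≡ 280 (mod 569)
255^16 = (255^8)^2 ≡ 280^2 = 78400 ≡ 447 (mod 569)
255^32 = (255^16)^2 ≡ 447^2 = 199809 ≡ 90 (mod 569)
255^60 = 255^32 · 255^16 · 255^8 · 255^4 ≡ 90 · 447 · 280 · 245 ≡ 544 (mod 569).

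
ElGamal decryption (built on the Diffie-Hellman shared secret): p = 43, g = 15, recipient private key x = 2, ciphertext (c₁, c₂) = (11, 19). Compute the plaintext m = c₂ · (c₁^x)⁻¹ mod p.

3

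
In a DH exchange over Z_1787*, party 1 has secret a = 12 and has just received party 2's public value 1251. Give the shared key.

1335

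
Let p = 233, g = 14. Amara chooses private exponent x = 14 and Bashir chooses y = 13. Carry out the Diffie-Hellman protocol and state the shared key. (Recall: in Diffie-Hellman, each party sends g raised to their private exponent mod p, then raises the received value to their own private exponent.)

Bashir sends B = g^y mod p = 14^13 mod 233.
14^1 ≡ 14 (mod 233)
14^2 = (14^1)^2 ≡ 14^2 = 196 ≡ 196 (mod 233)
14^4 = (14^2)^2 ≡ 196^2 = 38416 ≡ 204 (mod 233)
14^8 = (14^4)^2 ≡ 204^2 = 41616 ≡ 142 (mod 233)
14^13 = 14^8 · 14^4 · 14^1 ≡ 142 · 204 · 14 ≡ 132 (mod 233).
So B = 132. Amara then computes K = B^x mod p = 132^14 mod 233.
132^1 ≡ 132 (mod 233)
132^2 = (132^1)^2 ≡ 132^2 = 17424 ≡ 182 (mod 233)
132^4 = (132^2)^2 ≡ 182^2 = 33124 ≡ 38 (mod 233)
132^8 = (132^4)^2 ≡ 38^2 = 1444 ≡ 46 (mod 233)
132^14 = 132^8 · 132^4 · 132^2 ≡ 46 · 38 · 182 ≡ 91 (mod 233).

91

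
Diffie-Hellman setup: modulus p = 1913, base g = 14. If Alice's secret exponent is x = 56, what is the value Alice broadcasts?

990

Public value = 14^{56} \pmod{1913}.
14^1 ≡ 14 (mod 1913)
14^2 = (14^1)^2 ≡ 14^2 = 196 ≡ 196 (mod 1913)
14^4 = (14^2)^2 ≡ 196^2 = 38416 ≡ 156 (mod 1913)
14^8 = (14^4)^2 ≡ 156^2 = 24336 ≡ 1380 (mod 1913)
14^16 = (14^8)^2 ≡ 1380^2 = 1904400 ≡ 965 (mod 1913)
14^32 = (14^16)^2 ≡ 965^2 = 931225 ≡ 1507 (mod 1913)
14^56 = 14^32 · 14^16 · 14^8 ≡ 1507 · 965 · 1380 ≡ 990 (mod 1913).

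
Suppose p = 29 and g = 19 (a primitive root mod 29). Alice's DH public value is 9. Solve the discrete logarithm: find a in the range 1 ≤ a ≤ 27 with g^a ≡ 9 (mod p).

Try successive powers of 19 modulo 29:
19^1 ≡ 19
19^2 ≡ 13
19^3 ≡ 15
19^4 ≡ 24
19^5 ≡ 21
19^6 ≡ 22
19^7 ≡ 12
19^8 ≡ 25
19^9 ≡ 11
19^10 ≡ 6
19^11 ≡ 27
19^12 ≡ 20
19^13 ≡ 3
19^14 ≡ 28
19^15 ≡ 10
19^16 ≡ 16
19^17 ≡ 14
19^18 ≡ 5
19^19 ≡ 8
19^20 ≡ 7
19^21 ≡ 17
19^22 ≡ 4
19^23 ≡ 18
19^24 ≡ 23
19^25 ≡ 2
19^26 ≡ 9
Found: a = 26.

26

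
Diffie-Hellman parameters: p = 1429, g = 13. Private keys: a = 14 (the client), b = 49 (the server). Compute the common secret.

826

The server sends B = g^b mod p = 13^49 mod 1429.
13^1 ≡ 13 (mod 1429)
13^2 = (13^1)^2 ≡ 13^2 = 169 ≡ 169 (mod 1429)
13^4 = (13^2)^2 ≡ 169^2 = 28561 ≡ 1410 (mod 1429)
13^8 = (13^4)^2 ≡ 1410^2 = 1988100 ≡ 361 (mod 1429)
13^16 = (13^8)^2 ≡ 361^2 = 130321 ≡ 282 (mod 1429)
13^32 = (13^16)^2 ≡ 282^2 = 79524 ≡ 929 (mod 1429)
13^49 = 13^32 · 13^16 · 13^1 ≡ 929 · 282 · 13 ≡ 407 (mod 1429).
So B = 407. The client then computes K = B^a mod p = 407^14 mod 1429.
407^1 ≡ 407 (mod 1429)
407^2 = (407^1)^2 ≡ 407^2 = 165649 ≡ 1314 (mod 1429)
407^4 = (407^2)^2 ≡ 1314^2 = 1726596 ≡ 364 (mod 1429)
407^8 = (407^4)^2 ≡ 364^2 = 132496 ≡ 1028 (mod 1429)
407^14 = 407^8 · 407^4 · 407^2 ≡ 1028 · 364 · 1314 ≡ 826 (mod 1429).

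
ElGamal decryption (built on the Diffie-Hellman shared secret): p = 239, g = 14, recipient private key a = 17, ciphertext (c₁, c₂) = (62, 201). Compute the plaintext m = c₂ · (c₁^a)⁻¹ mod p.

98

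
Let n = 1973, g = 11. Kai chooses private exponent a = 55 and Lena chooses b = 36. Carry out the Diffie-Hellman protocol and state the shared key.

Kai sends A = g^a mod n = 11^55 mod 1973.
11^1 ≡ 11 (mod 1973)
11^2 = (11^1)^2 ≡ 11^2 = 121 ≡ 121 (mod 1973)
11^4 = (11^2)^2 ≡ 121^2 = 14641 ≡ 830 (mod 1973)
11^8 = (11^4)^2 ≡ 830^2 = 688900 ≡ 323 (mod 1973)
11^16 = (11^8)^2 ≡ 323^2 = 104329 ≡ 1733 (mod 1973)
11^32 = (11^16)^2 ≡ 1733^2 = 3003289 ≡ 383 (mod 1973)
11^55 = 11^32 · 11^16 · 11^4 · 11^2 · 11^1 ≡ 383 · 1733 · 830 · 121 · 11 ≡ 676 (mod 1973).
So A = 676. Lena then computes K = A^b mod n = 676^36 mod 1973.
676^1 ≡ 676 (mod 1973)
676^2 = (676^1)^2 ≡ 676^2 = 456976 ≡ 1213 (mod 1973)
676^4 = (676^2)^2 ≡ 1213^2 = 1471369 ≡ 1484 (mod 1973)
676^8 = (676^4)^2 ≡ 1484^2 = 2202256 ≡ 388 (mod 1973)
676^16 = (676^8)^2 ≡ 388^2 = 150544 ≡ 596 (mod 1973)
676^32 = (676^16)^2 ≡ 596^2 = 355216 ≡ 76 (mod 1973)
676^36 = 676^32 · 676^4 ≡ 76 · 1484 ≡ 323 (mod 1973).

323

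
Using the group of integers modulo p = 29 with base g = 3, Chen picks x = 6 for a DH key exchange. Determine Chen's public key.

Public value = 3^6 mod 29.
3^1 ≡ 3 (mod 29)
3^2 = (3^1)^2 ≡ 3^2 = 9 ≡ 9 (mod 29)
3^4 = (3^2)^2 ≡ 9^2 = 81 ≡ 23 (mod 29)
3^6 = 3^4 · 3^2 ≡ 23 · 9 ≡ 4 (mod 29).

4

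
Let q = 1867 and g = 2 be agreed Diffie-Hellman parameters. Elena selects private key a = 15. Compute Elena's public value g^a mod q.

Public value = 2^15 mod 1867.
2^1 ≡ 2 (mod 1867)
2^2 = (2^1)^2 ≡ 2^2 = 4 ≡ 4 (mod 1867)
2^4 = (2^2)^2 ≡ 4^2 = 16 ≡ 16 (mod 1867)
2^8 = (2^4)^2 ≡ 16^2 = 256 ≡ 256 (mod 1867)
2^15 = 2^8 · 2^4 · 2^2 · 2^1 ≡ 256 · 16 · 4 · 2 ≡ 1029 (mod 1867).

1029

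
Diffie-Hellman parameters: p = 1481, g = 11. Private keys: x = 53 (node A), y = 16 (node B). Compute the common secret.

Node A sends A = g^x mod p = 11^53 mod 1481.
11^1 ≡ 11 (mod 1481)
11^2 = (11^1)^2 ≡ 11^2 = 121 ≡ 121 (mod 1481)
11^4 = (11^2)^2 ≡ 121^2 = 14641 ≡ 1312 (mod 1481)
11^8 = (11^4)^2 ≡ 1312^2 = 1721344 ≡ 422 (mod 1481)
11^16 = (11^8)^2 ≡ 422^2 = 178084 ≡ 364 (mod 1481)
11^32 = (11^16)^2 ≡ 364^2 = 132496 ≡ 687 (mod 1481)
11^53 = 11^32 · 11^16 · 11^4 · 11^1 ≡ 687 · 364 · 1312 · 11 ≡ 602 (mod 1481).
So A = 602. Node B then computes K = A^y mod p = 602^16 mod 1481.
602^1 ≡ 602 (mod 1481)
602^2 = (602^1)^2 ≡ 602^2 = 362404 ≡ 1040 (mod 1481)
602^4 = (602^2)^2 ≡ 1040^2 = 1081600 ≡ 470 (mod 1481)
602^8 = (602^4)^2 ≡ 470^2 = 220900 ≡ 231 (mod 1481)
602^16 = (602^8)^2 ≡ 231^2 = 53361 ≡ 45 (mod 1481)

45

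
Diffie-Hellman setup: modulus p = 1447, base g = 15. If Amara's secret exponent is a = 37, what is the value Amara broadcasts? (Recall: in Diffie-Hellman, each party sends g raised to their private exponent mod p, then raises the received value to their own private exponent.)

669

Public value = 15^37 mod 1447.
15^1 ≡ 15 (mod 1447)
15^2 = (15^1)^2 ≡ 15^2 = 225 ≡ 225 (mod 1447)
15^4 = (15^2)^2 ≡ 225^2 = 50625 ≡ 1427 (mod 1447)
15^8 = (15^4)^2 ≡ 1427^2 = 2036329 ≡ 400 (mod 1447)
15^16 = (15^8)^2 ≡ 400^2 = 160000 ≡ 830 (mod 1447)
15^32 = (15^16)^2 ≡ 830^2 = 688900 ≡ 128 (mod 1447)
15^37 = 15^32 · 15^4 · 15^1 ≡ 128 · 1427 · 15 ≡ 669 (mod 1447).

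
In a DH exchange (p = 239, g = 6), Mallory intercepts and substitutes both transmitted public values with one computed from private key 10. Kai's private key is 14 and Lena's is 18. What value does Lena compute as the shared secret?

Lena receives Mallory's public value M = 6^10 mod 239 instead of the honest one.
6^1 ≡ 6 (mod 239)
6^2 = (6^1)^2 ≡ 6^2 = 36 ≡ 36 (mod 239)
6^4 = (6^2)^2 ≡ 36^2 = 1296 ≡ 101 (mod 239)
6^8 = (6^4)^2 ≡ 101^2 = 10201 ≡ 163 (mod 239)
6^10 = 6^8 · 6^2 ≡ 163 · 36 ≡ 132 (mod 239).
So M = 132. Lena computes K = M^18 mod 239.
132^1 ≡ 132 (mod 239)
132^2 = (132^1)^2 ≡ 132^2 = 17424 ≡ 216 (mod 239)
132^4 = (132^2)^2 ≡ 216^2 = 46656 ≡ 51 (mod 239)
132^8 = (132^4)^2 ≡ 51^2 = 2601 ≡ 211 (mod 239)
132^16 = (132^8)^2 ≡ 211^2 = 44521 ≡ 67 (mod 239)
132^18 = 132^16 · 132^2 ≡ 67 · 216 ≡ 132 (mod 239).

132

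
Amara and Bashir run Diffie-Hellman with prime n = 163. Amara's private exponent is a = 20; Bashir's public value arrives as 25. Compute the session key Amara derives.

Shared key K = 25^20 mod 163.
25^1 ≡ 25 (mod 163)
25^2 = (25^1)^2 ≡ 25^2 = 625 ≡ 136 (mod 163)
25^4 = (25^2)^2 ≡ 136^2 = 18496 ≡ 77 (mod 163)
25^8 = (25^4)^2 ≡ 77^2 = 5929 ≡ 61 (mod 163)
25^16 = (25^8)^2 ≡ 61^2 = 3721 ≡ 135 (mod 163)
25^20 = 25^16 · 25^4 ≡ 135 · 77 ≡ 126 (mod 163).

126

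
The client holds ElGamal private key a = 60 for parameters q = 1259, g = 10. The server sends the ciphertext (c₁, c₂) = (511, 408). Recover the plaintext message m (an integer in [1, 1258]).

878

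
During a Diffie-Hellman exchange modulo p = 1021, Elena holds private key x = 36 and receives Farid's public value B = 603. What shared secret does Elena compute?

639

Shared key K = 603^36 mod 1021.
603^1 ≡ 603 (mod 1021)
603^2 = (603^1)^2 ≡ 603^2 = 363609 ≡ 133 (mod 1021)
603^4 = (603^2)^2 ≡ 133^2 = 17689 ≡ 332 (mod 1021)
603^8 = (603^4)^2 ≡ 332^2 = 110224 ≡ 977 (mod 1021)
603^16 = (603^8)^2 ≡ 977^2 = 954529 ≡ 915 (mod 1021)
603^32 = (603^16)^2 ≡ 915^2 = 837225 ≡ 5 (mod 1021)
603^36 = 603^32 · 603^4 ≡ 5 · 332 ≡ 639 (mod 1021).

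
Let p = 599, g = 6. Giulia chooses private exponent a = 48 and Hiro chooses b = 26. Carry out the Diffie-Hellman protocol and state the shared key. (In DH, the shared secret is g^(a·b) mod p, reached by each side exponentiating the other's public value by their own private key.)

Hiro sends B = g^b mod p = 6^26 mod 599.
6^1 ≡ 6 (mod 599)
6^2 = (6^1)^2 ≡ 6^2 = 36 ≡ 36 (mod 599)
6^4 = (6^2)^2 ≡ 36^2 = 1296 ≡ 98 (mod 599)
6^8 = (6^4)^2 ≡ 98^2 = 9604 ≡ 20 (mod 599)
6^16 = (6^8)^2 ≡ 20^2 = 400 ≡ 400 (mod 599)
6^26 = 6^16 · 6^8 · 6^2 ≡ 400 · 20 · 36 ≡ 480 (mod 599).
So B = 480. Giulia then computes K = B^a mod p = 480^48 mod 599.
480^1 ≡ 480 (mod 599)
480^2 = (480^1)^2 ≡ 480^2 = 230400 ≡ 384 (mod 599)
480^4 = (480^2)^2 ≡ 384^2 = 147456 ≡ 102 (mod 599)
480^8 = (480^4)^2 ≡ 102^2 = 10404 ≡ 221 (mod 599)
480^16 = (480^8)^2 ≡ 221^2 = 48841 ≡ 322 (mod 599)
480^32 = (480^16)^2 ≡ 322^2 = 103684 ≡ 57 (mod 599)
480^48 = 480^32 · 480^16 ≡ 57 · 322 ≡ 384 (mod 599).

384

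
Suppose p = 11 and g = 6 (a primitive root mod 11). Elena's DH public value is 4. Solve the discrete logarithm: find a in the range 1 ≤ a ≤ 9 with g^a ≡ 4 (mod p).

Try successive powers of 6 modulo 11:
6^1 ≡ 6
6^2 ≡ 3
6^3 ≡ 7
6^4 ≡ 9
6^5 ≡ 10
6^6 ≡ 5
6^7 ≡ 8
6^8 ≡ 4
Found: a = 8.

8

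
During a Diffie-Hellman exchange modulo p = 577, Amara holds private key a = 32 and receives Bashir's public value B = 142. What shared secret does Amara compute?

Shared key K = 142^32 mod 577.
142^1 ≡ 142 (mod 577)
142^2 = (142^1)^2 ≡ 142^2 = 20164 ≡ 546 (mod 577)
142^4 = (142^2)^2 ≡ 546^2 = 298116 ≡ 384 (mod 577)
142^8 = (142^4)^2 ≡ 384^2 = 147456 ≡ 321 (mod 577)
142^16 = (142^8)^2 ≡ 321^2 = 103041 ≡ 335 (mod 577)
142^32 = (142^16)^2 ≡ 335^2 = 112225 ≡ 287 (mod 577)

287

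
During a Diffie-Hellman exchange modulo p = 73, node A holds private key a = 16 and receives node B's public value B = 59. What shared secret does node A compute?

Shared key K = 59^16 mod 73.
59^1 ≡ 59 (mod 73)
59^2 = (59^1)^2 ≡ 59^2 = 3481 ≡ 50 (mod 73)
59^4 = (59^2)^2 ≡ 50^2 = 2500 ≡ 18 (mod 73)
59^8 = (59^4)^2 ≡ 18^2 = 324 ≡ 32 (mod 73)
59^16 = (59^8)^2 ≡ 32^2 = 1024 ≡ 2 (mod 73)

2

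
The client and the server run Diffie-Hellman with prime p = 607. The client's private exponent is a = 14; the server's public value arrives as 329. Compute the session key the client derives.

247

Shared key K = 329^14 mod 607.
329^1 ≡ 329 (mod 607)
329^2 = (329^1)^2 ≡ 329^2 = 108241 ≡ 195 (mod 607)
329^4 = (329^2)^2 ≡ 195^2 = 38025 ≡ 391 (mod 607)
329^8 = (329^4)^2 ≡ 391^2 = 152881 ≡ 524 (mod 607)
329^14 = 329^8 · 329^4 · 329^2 ≡ 524 · 391 · 195 ≡ 247 (mod 607).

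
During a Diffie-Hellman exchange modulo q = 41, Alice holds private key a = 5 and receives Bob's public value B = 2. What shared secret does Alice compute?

Shared key K = 2^5 mod 41.
2^1 ≡ 2 (mod 41)
2^2 = (2^1)^2 ≡ 2^2 = 4 ≡ 4 (mod 41)
2^4 = (2^2)^2 ≡ 4^2 = 16 ≡ 16 (mod 41)
2^5 = 2^4 · 2^1 ≡ 16 · 2 ≡ 32 (mod 41).

32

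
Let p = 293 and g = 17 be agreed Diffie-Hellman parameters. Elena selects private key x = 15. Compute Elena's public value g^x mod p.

115

Public value = 17^15 mod 293.
17^1 ≡ 17 (mod 293)
17^2 = (17^1)^2 ≡ 17^2 = 289 ≡ 289 (mod 293)
17^4 = (17^2)^2 ≡ 289^2 = 83521 ≡ 16 (mod 293)
17^8 = (17^4)^2 ≡ 16^2 = 256 ≡ 256 (mod 293)
17^15 = 17^8 · 17^4 · 17^2 · 17^1 ≡ 256 · 16 · 289 · 17 ≡ 115 (mod 293).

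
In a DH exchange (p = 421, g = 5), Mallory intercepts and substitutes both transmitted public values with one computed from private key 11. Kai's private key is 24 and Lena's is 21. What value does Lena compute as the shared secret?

Lena receives Mallory's public value M = 5^11 mod 421 instead of the honest one.
5^1 ≡ 5 (mod 421)
5^2 = (5^1)^2 ≡ 5^2 = 25 ≡ 25 (mod 421)
5^4 = (5^2)^2 ≡ 25^2 = 625 ≡ 204 (mod 421)
5^8 = (5^4)^2 ≡ 204^2 = 41616 ≡ 358 (mod 421)
5^11 = 5^8 · 5^2 · 5^1 ≡ 358 · 25 · 5 ≡ 124 (mod 421).
So M = 124. Lena computes K = M^21 mod 421.
124^1 ≡ 124 (mod 421)
124^2 = (124^1)^2 ≡ 124^2 = 15376 ≡ 220 (mod 421)
124^4 = (124^2)^2 ≡ 220^2 = 48400 ≡ 406 (mod 421)
124^8 = (124^4)^2 ≡ 406^2 = 164836 ≡ 225 (mod 421)
124^16 = (124^8)^2 ≡ 225^2 = 50625 ≡ 105 (mod 421)
124^21 = 124^16 · 124^4 · 124^1 ≡ 105 · 406 · 124 ≡ 44 (mod 421).

44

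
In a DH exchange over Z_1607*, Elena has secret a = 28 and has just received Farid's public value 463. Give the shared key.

Shared key K = 463^28 mod 1607.
463^1 ≡ 463 (mod 1607)
463^2 = (463^1)^2 ≡ 463^2 = 214369 ≡ 638 (mod 1607)
463^4 = (463^2)^2 ≡ 638^2 = 407044 ≡ 473 (mod 1607)
463^8 = (463^4)^2 ≡ 473^2 = 223729 ≡ 356 (mod 1607)
463^16 = (463^8)^2 ≡ 356^2 = 126736 ≡ 1390 (mod 1607)
463^28 = 463^16 · 463^8 · 463^4 ≡ 1390 · 356 · 473 ≡ 1377 (mod 1607).

1377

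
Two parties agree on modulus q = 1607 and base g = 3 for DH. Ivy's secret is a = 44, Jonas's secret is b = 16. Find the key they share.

Jonas sends B = g^b mod q = 3^16 mod 1607.
3^1 ≡ 3 (mod 1607)
3^2 = (3^1)^2 ≡ 3^2 = 9 ≡ 9 (mod 1607)
3^4 = (3^2)^2 ≡ 9^2 = 81 ≡ 81 (mod 1607)
3^8 = (3^4)^2 ≡ 81^2 = 6561 ≡ 133 (mod 1607)
3^16 = (3^8)^2 ≡ 133^2 = 17689 ≡ 12 (mod 1607)
So B = 12. Ivy then computes K = B^a mod q = 12^44 mod 1607.
12^1 ≡ 12 (mod 1607)
12^2 = (12^1)^2 ≡ 12^2 = 144 ≡ 144 (mod 1607)
12^4 = (12^2)^2 ≡ 144^2 = 20736 ≡ 1452 (mod 1607)
12^8 = (12^4)^2 ≡ 1452^2 = 2108304 ≡ 1527 (mod 1607)
12^16 = (12^8)^2 ≡ 1527^2 = 2331729 ≡ 1579 (mod 1607)
12^32 = (12^16)^2 ≡ 1579^2 = 2493241 ≡ 784 (mod 1607)
12^44 = 12^32 · 12^8 · 12^4 ≡ 784 · 1527 · 1452 ≡ 857 (mod 1607).

857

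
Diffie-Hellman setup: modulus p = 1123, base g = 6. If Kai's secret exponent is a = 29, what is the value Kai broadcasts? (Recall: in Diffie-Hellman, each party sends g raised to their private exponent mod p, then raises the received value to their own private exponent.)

687

Public value = 6^{29} \pmod{1123}.
6^1 ≡ 6 (mod 1123)
6^2 = (6^1)^2 ≡ 6^2 = 36 ≡ 36 (mod 1123)
6^4 = (6^2)^2 ≡ 36^2 = 1296 ≡ 173 (mod 1123)
6^8 = (6^4)^2 ≡ 173^2 = 29929 ≡ 731 (mod 1123)
6^16 = (6^8)^2 ≡ 731^2 = 534361 ≡ 936 (mod 1123)
6^29 = 6^16 · 6^8 · 6^4 · 6^1 ≡ 936 · 731 · 173 · 6 ≡ 687 (mod 1123).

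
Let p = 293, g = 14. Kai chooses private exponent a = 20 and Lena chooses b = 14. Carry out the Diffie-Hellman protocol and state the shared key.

135

Lena sends B = g^b mod p = 14^14 mod 293.
14^1 ≡ 14 (mod 293)
14^2 = (14^1)^2 ≡ 14^2 = 196 ≡ 196 (mod 293)
14^4 = (14^2)^2 ≡ 196^2 = 38416 ≡ 33 (mod 293)
14^8 = (14^4)^2 ≡ 33^2 = 1089 ≡ 210 (mod 293)
14^14 = 14^8 · 14^4 · 14^2 ≡ 210 · 33 · 196 ≡ 225 (mod 293).
So B = 225. Kai then computes K = B^a mod p = 225^20 mod 293.
225^1 ≡ 225 (mod 293)
225^2 = (225^1)^2 ≡ 225^2 = 50625 ≡ 229 (mod 293)
225^4 = (225^2)^2 ≡ 229^2 = 52441 ≡ 287 (mod 293)
225^8 = (225^4)^2 ≡ 287^2 = 82369 ≡ 36 (mod 293)
225^16 = (225^8)^2 ≡ 36^2 = 1296 ≡ 124 (mod 293)
225^20 = 225^16 · 225^4 ≡ 124 · 287 ≡ 135 (mod 293).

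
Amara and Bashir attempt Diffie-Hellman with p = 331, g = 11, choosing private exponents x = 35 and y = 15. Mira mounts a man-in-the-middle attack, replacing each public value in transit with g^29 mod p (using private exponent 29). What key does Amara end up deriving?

162

Amara receives Mira's public value M = 11^29 mod 331 instead of the honest one.
11^1 ≡ 11 (mod 331)
11^2 = (11^1)^2 ≡ 11^2 = 121 ≡ 121 (mod 331)
11^4 = (11^2)^2 ≡ 121^2 = 14641 ≡ 77 (mod 331)
11^8 = (11^4)^2 ≡ 77^2 = 5929 ≡ 302 (mod 331)
11^16 = (11^8)^2 ≡ 302^2 = 91204 ≡ 179 (mod 331)
11^29 = 11^16 · 11^8 · 11^4 · 11^1 ≡ 179 · 302 · 77 · 11 ≡ 227 (mod 331).
So M = 227. Amara computes K = M^35 mod 331.
227^1 ≡ 227 (mod 331)
227^2 = (227^1)^2 ≡ 227^2 = 51529 ≡ 224 (mod 331)
227^4 = (227^2)^2 ≡ 224^2 = 50176 ≡ 195 (mod 331)
227^8 = (227^4)^2 ≡ 195^2 = 38025 ≡ 291 (mod 331)
227^16 = (227^8)^2 ≡ 291^2 = 84681 ≡ 276 (mod 331)
227^32 = (227^16)^2 ≡ 276^2 = 76176 ≡ 46 (mod 331)
227^35 = 227^32 · 227^2 · 227^1 ≡ 46 · 224 · 227 ≡ 162 (mod 331).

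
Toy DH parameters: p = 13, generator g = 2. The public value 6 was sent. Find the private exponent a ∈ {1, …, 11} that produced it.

Try successive powers of 2 modulo 13:
2^1 ≡ 2
2^2 ≡ 4
2^3 ≡ 8
2^4 ≡ 3
2^5 ≡ 6
Found: a = 5.

5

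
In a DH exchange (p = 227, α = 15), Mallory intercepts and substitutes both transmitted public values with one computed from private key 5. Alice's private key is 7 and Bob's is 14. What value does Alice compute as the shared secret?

194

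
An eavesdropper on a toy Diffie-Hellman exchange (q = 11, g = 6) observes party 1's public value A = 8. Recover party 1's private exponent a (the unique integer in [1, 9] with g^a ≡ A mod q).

7

Try successive powers of 6 modulo 11:
6^1 ≡ 6
6^2 ≡ 3
6^3 ≡ 7
6^4 ≡ 9
6^5 ≡ 10
6^6 ≡ 5
6^7 ≡ 8
Found: a = 7.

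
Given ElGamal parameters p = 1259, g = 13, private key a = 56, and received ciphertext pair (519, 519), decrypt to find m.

Shared mask s = c₁^a mod p = 519^56 mod 1259.
519^1 ≡ 519 (mod 1259)
519^2 = (519^1)^2 ≡ 519^2 = 269361 ≡ 1194 (mod 1259)
519^4 = (519^2)^2 ≡ 1194^2 = 1425636 ≡ 448 (mod 1259)
519^8 = (519^4)^2 ≡ 448^2 = 200704 ≡ 523 (mod 1259)
519^16 = (519^8)^2 ≡ 523^2 = 273529 ≡ 326 (mod 1259)
519^32 = (519^16)^2 ≡ 326^2 = 106276 ≡ 520 (mod 1259)
519^56 = 519^32 · 519^16 · 519^8 ≡ 520 · 326 · 523 ≡ 180 (mod 1259).
So s = 180; s⁻¹ ≡ 7 (mod 1259).
m = c₂ · s⁻¹ mod 1259 = 519 · 7 mod 1259 = 1115.

1115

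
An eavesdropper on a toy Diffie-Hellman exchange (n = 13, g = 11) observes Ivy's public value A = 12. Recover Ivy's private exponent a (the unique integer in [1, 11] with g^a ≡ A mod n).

6

Try successive powers of 11 modulo 13:
11^1 ≡ 11
11^2 ≡ 4
11^3 ≡ 5
11^4 ≡ 3
11^5 ≡ 7
11^6 ≡ 12
Found: a = 6.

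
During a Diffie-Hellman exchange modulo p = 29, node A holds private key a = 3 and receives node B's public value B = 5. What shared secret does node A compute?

Shared key K = 5^3 mod 29.
5^1 ≡ 5 (mod 29)
5^2 = (5^1)^2 ≡ 5^2 = 25 ≡ 25 (mod 29)
5^3 = 5^2 · 5^1 ≡ 25 · 5 ≡ 9 (mod 29).

9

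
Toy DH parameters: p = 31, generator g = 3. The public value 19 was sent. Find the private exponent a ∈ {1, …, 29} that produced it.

4

Try successive powers of 3 modulo 31:
3^1 ≡ 3
3^2 ≡ 9
3^3 ≡ 27
3^4 ≡ 19
Found: a = 4.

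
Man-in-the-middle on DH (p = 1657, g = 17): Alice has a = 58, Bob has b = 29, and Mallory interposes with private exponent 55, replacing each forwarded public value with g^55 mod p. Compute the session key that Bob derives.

Bob receives Mallory's public value M = 17^55 mod 1657 instead of the honest one.
17^1 ≡ 17 (mod 1657)
17^2 = (17^1)^2 ≡ 17^2 = 289 ≡ 289 (mod 1657)
17^4 = (17^2)^2 ≡ 289^2 = 83521 ≡ 671 (mod 1657)
17^8 = (17^4)^2 ≡ 671^2 = 450241 ≡ 1194 (mod 1657)
17^16 = (17^8)^2 ≡ 1194^2 = 1425636 ≡ 616 (mod 1657)
17^32 = (17^16)^2 ≡ 616^2 = 379456 ≡ 3 (mod 1657)
17^55 = 17^32 · 17^16 · 17^4 · 17^2 · 17^1 ≡ 3 · 616 · 671 · 289 · 17 ≡ 1621 (mod 1657).
So M = 1621. Bob computes K = M^29 mod 1657.
1621^1 ≡ 1621 (mod 1657)
1621^2 = (1621^1)^2 ≡ 1621^2 = 2627641 ≡ 1296 (mod 1657)
1621^4 = (1621^2)^2 ≡ 1296^2 = 1679616 ≡ 1075 (mod 1657)
1621^8 = (1621^4)^2 ≡ 1075^2 = 1155625 ≡ 696 (mod 1657)
1621^16 = (1621^8)^2 ≡ 696^2 = 484416 ≡ 572 (mod 1657)
1621^29 = 1621^16 · 1621^8 · 1621^4 · 1621^1 ≡ 572 · 696 · 1075 · 1621 ≡ 730 (mod 1657).

730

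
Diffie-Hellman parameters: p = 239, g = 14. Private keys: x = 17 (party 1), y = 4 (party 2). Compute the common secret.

24

Party 1 sends A = g^x mod p = 14^17 mod 239.
14^1 ≡ 14 (mod 239)
14^2 = (14^1)^2 ≡ 14^2 = 196 ≡ 196 (mod 239)
14^4 = (14^2)^2 ≡ 196^2 = 38416 ≡ 176 (mod 239)
14^8 = (14^4)^2 ≡ 176^2 = 30976 ≡ 145 (mod 239)
14^16 = (14^8)^2 ≡ 145^2 = 21025 ≡ 232 (mod 239)
14^17 = 14^16 · 14^1 ≡ 232 · 14 ≡ 141 (mod 239).
So A = 141. Party 2 then computes K = A^y mod p = 141^4 mod 239.
141^1 ≡ 141 (mod 239)
141^2 = (141^1)^2 ≡ 141^2 = 19881 ≡ 44 (mod 239)
141^4 = (141^2)^2 ≡ 44^2 = 1936 ≡ 24 (mod 239)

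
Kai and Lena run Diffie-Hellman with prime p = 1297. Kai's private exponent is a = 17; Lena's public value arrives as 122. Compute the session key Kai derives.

1274

Shared key K = 122^17 mod 1297.
122^1 ≡ 122 (mod 1297)
122^2 = (122^1)^2 ≡ 122^2 = 14884 ≡ 617 (mod 1297)
122^4 = (122^2)^2 ≡ 617^2 = 380689 ≡ 668 (mod 1297)
122^8 = (122^4)^2 ≡ 668^2 = 446224 ≡ 56 (mod 1297)
122^16 = (122^8)^2 ≡ 56^2 = 3136 ≡ 542 (mod 1297)
122^17 = 122^16 · 122^1 ≡ 542 · 122 ≡ 1274 (mod 1297).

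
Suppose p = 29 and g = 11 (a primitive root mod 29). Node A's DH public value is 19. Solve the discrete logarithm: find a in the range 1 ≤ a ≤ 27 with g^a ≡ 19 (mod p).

Try successive powers of 11 modulo 29:
11^1 ≡ 11
11^2 ≡ 5
11^3 ≡ 26
11^4 ≡ 25
11^5 ≡ 14
11^6 ≡ 9
11^7 ≡ 12
11^8 ≡ 16
11^9 ≡ 2
11^10 ≡ 22
11^11 ≡ 10
11^12 ≡ 23
11^13 ≡ 21
11^14 ≡ 28
11^15 ≡ 18
11^16 ≡ 24
11^17 ≡ 3
11^18 ≡ 4
11^19 ≡ 15
11^20 ≡ 20
11^21 ≡ 17
11^22 ≡ 13
11^23 ≡ 27
11^24 ≡ 7
11^25 ≡ 19
Found: a = 25.

25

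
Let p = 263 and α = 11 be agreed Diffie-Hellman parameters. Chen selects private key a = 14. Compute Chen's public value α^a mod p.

143

Public value = 11^14 mod 263.
11^1 ≡ 11 (mod 263)
11^2 = (11^1)^2 ≡ 11^2 = 121 ≡ 121 (mod 263)
11^4 = (11^2)^2 ≡ 121^2 = 14641 ≡ 176 (mod 263)
11^8 = (11^4)^2 ≡ 176^2 = 30976 ≡ 205 (mod 263)
11^14 = 11^8 · 11^4 · 11^2 ≡ 205 · 176 · 121 ≡ 143 (mod 263).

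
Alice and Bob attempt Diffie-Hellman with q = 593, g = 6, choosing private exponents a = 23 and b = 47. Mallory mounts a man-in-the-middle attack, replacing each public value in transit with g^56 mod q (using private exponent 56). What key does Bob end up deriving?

368

Bob receives Mallory's public value M = 6^56 mod 593 instead of the honest one.
6^1 ≡ 6 (mod 593)
6^2 = (6^1)^2 ≡ 6^2 = 36 ≡ 36 (mod 593)
6^4 = (6^2)^2 ≡ 36^2 = 1296 ≡ 110 (mod 593)
6^8 = (6^4)^2 ≡ 110^2 = 12100 ≡ 240 (mod 593)
6^16 = (6^8)^2 ≡ 240^2 = 57600 ≡ 79 (mod 593)
6^32 = (6^16)^2 ≡ 79^2 = 6241 ≡ 311 (mod 593)
6^56 = 6^32 · 6^16 · 6^8 ≡ 311 · 79 · 240 ≡ 361 (mod 593).
So M = 361. Bob computes K = M^47 mod 593.
361^1 ≡ 361 (mod 593)
361^2 = (361^1)^2 ≡ 361^2 = 130321 ≡ 454 (mod 593)
361^4 = (361^2)^2 ≡ 454^2 = 206116 ≡ 345 (mod 593)
361^8 = (361^4)^2 ≡ 345^2 = 119025 ≡ 425 (mod 593)
361^16 = (361^8)^2 ≡ 425^2 = 180625 ≡ 353 (mod 593)
361^32 = (361^16)^2 ≡ 353^2 = 124609 ≡ 79 (mod 593)
361^47 = 361^32 · 361^8 · 361^4 · 361^2 · 361^1 ≡ 79 · 425 · 345 · 454 · 361 ≡ 368 (mod 593).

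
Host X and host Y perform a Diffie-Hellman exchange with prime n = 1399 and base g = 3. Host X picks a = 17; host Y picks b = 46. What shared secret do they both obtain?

975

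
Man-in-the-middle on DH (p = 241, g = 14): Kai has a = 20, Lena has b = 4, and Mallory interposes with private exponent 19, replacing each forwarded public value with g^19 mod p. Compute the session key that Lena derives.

134

Lena receives Mallory's public value M = 14^19 mod 241 instead of the honest one.
14^1 ≡ 14 (mod 241)
14^2 = (14^1)^2 ≡ 14^2 = 196 ≡ 196 (mod 241)
14^4 = (14^2)^2 ≡ 196^2 = 38416 ≡ 97 (mod 241)
14^8 = (14^4)^2 ≡ 97^2 = 9409 ≡ 10 (mod 241)
14^16 = (14^8)^2 ≡ 10^2 = 100 ≡ 100 (mod 241)
14^19 = 14^16 · 14^2 · 14^1 ≡ 100 · 196 · 14 ≡ 142 (mod 241).
So M = 142. Lena computes K = M^4 mod 241.
142^1 ≡ 142 (mod 241)
142^2 = (142^1)^2 ≡ 142^2 = 20164 ≡ 161 (mod 241)
142^4 = (142^2)^2 ≡ 161^2 = 25921 ≡ 134 (mod 241)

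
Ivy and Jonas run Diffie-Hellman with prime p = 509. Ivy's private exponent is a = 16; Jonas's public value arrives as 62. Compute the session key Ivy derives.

234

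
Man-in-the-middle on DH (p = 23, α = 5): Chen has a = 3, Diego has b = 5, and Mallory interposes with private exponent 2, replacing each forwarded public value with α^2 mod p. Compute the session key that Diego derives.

Diego receives Mallory's public value M = 5^2 mod 23 instead of the honest one.
5^1 ≡ 5 (mod 23)
5^2 = (5^1)^2 ≡ 5^2 = 25 ≡ 2 (mod 23)
So M = 2. Diego computes K = M^5 mod 23.
2^1 ≡ 2 (mod 23)
2^2 = (2^1)^2 ≡ 2^2 = 4 ≡ 4 (mod 23)
2^4 = (2^2)^2 ≡ 4^2 = 16 ≡ 16 (mod 23)
2^5 = 2^4 · 2^1 ≡ 16 · 2 ≡ 9 (mod 23).

9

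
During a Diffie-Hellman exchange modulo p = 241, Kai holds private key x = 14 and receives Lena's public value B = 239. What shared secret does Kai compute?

237

Shared key K = 239^14 mod 241.
239^1 ≡ 239 (mod 241)
239^2 = (239^1)^2 ≡ 239^2 = 57121 ≡ 4 (mod 241)
239^4 = (239^2)^2 ≡ 4^2 = 16 ≡ 16 (mod 241)
239^8 = (239^4)^2 ≡ 16^2 = 256 ≡ 15 (mod 241)
239^14 = 239^8 · 239^4 · 239^2 ≡ 15 · 16 · 4 ≡ 237 (mod 241).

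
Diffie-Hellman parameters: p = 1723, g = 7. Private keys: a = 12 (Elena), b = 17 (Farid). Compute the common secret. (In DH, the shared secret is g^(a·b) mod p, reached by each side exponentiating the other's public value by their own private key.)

447

Farid sends B = g^b mod p = 7^17 mod 1723.
7^1 ≡ 7 (mod 1723)
7^2 = (7^1)^2 ≡ 7^2 = 49 ≡ 49 (mod 1723)
7^4 = (7^2)^2 ≡ 49^2 = 2401 ≡ 678 (mod 1723)
7^8 = (7^4)^2 ≡ 678^2 = 459684 ≡ 1366 (mod 1723)
7^16 = (7^8)^2 ≡ 1366^2 = 1865956 ≡ 1670 (mod 1723)
7^17 = 7^16 · 7^1 ≡ 1670 · 7 ≡ 1352 (mod 1723).
So B = 1352. Elena then computes K = B^a mod p = 1352^12 mod 1723.
1352^1 ≡ 1352 (mod 1723)
1352^2 = (1352^1)^2 ≡ 1352^2 = 1827904 ≡ 1524 (mod 1723)
1352^4 = (1352^2)^2 ≡ 1524^2 = 2322576 ≡ 1695 (mod 1723)
1352^8 = (1352^4)^2 ≡ 1695^2 = 2873025 ≡ 784 (mod 1723)
1352^12 = 1352^8 · 1352^4 ≡ 784 · 1695 ≡ 447 (mod 1723).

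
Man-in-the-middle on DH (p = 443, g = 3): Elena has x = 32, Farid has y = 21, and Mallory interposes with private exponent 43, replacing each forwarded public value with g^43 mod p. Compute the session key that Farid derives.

Farid receives Mallory's public value M = 3^43 mod 443 instead of the honest one.
3^1 ≡ 3 (mod 443)
3^2 = (3^1)^2 ≡ 3^2 = 9 ≡ 9 (mod 443)
3^4 = (3^2)^2 ≡ 9^2 = 81 ≡ 81 (mod 443)
3^8 = (3^4)^2 ≡ 81^2 = 6561 ≡ 359 (mod 443)
3^16 = (3^8)^2 ≡ 359^2 = 128881 ≡ 411 (mod 443)
3^32 = (3^16)^2 ≡ 411^2 = 168921 ≡ 138 (mod 443)
3^43 = 3^32 · 3^8 · 3^2 · 3^1 ≡ 138 · 359 · 9 · 3 ≡ 217 (mod 443).
So M = 217. Farid computes K = M^21 mod 443.
217^1 ≡ 217 (mod 443)
217^2 = (217^1)^2 ≡ 217^2 = 47089 ≡ 131 (mod 443)
217^4 = (217^2)^2 ≡ 131^2 = 17161 ≡ 327 (mod 443)
217^8 = (217^4)^2 ≡ 327^2 = 106929 ≡ 166 (mod 443)
217^16 = (217^8)^2 ≡ 166^2 = 27556 ≡ 90 (mod 443)
217^21 = 217^16 · 217^4 · 217^1 ≡ 90 · 327 · 217 ≡ 22 (mod 443).

22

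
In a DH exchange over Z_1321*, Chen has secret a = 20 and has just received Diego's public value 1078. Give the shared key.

884

Shared key K = 1078^20 mod 1321.
1078^1 ≡ 1078 (mod 1321)
1078^2 = (1078^1)^2 ≡ 1078^2 = 1162084 ≡ 925 (mod 1321)
1078^4 = (1078^2)^2 ≡ 925^2 = 855625 ≡ 938 (mod 1321)
1078^8 = (1078^4)^2 ≡ 938^2 = 879844 ≡ 58 (mod 1321)
1078^16 = (1078^8)^2 ≡ 58^2 = 3364 ≡ 722 (mod 1321)
1078^20 = 1078^16 · 1078^4 ≡ 722 · 938 ≡ 884 (mod 1321).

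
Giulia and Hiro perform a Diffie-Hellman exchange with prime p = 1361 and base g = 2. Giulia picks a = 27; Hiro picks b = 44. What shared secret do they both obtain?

527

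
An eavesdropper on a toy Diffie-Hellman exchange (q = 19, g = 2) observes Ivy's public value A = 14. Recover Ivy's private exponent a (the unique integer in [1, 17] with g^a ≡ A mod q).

7

Try successive powers of 2 modulo 19:
2^1 ≡ 2
2^2 ≡ 4
2^3 ≡ 8
2^4 ≡ 16
2^5 ≡ 13
2^6 ≡ 7
2^7 ≡ 14
Found: a = 7.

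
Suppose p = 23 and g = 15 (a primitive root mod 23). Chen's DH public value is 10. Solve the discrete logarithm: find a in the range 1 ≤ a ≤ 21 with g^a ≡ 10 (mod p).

17

Try successive powers of 15 modulo 23:
15^1 ≡ 15
15^2 ≡ 18
15^3 ≡ 17
15^4 ≡ 2
15^5 ≡ 7
15^6 ≡ 13
15^7 ≡ 11
15^8 ≡ 4
15^9 ≡ 14
15^10 ≡ 3
15^11 ≡ 22
15^12 ≡ 8
15^13 ≡ 5
15^14 ≡ 6
15^15 ≡ 21
15^16 ≡ 16
15^17 ≡ 10
Found: a = 17.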